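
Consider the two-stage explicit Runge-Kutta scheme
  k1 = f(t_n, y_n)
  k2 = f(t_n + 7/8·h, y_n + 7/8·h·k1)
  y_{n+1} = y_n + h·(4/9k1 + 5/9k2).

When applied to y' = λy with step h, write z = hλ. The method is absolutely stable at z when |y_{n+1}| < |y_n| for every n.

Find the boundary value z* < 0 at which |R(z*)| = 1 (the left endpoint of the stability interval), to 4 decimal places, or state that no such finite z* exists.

On y'=λy, z=hλ:
  k1=λy_n ⇒ h·k1=z·y_n;  k2=λ(1+7/8z)y_n ⇒ h·k2=z(1+7/8z)y_n
  y_{n+1}/y_n = 1 + 4/9z + 5/9z(1+7/8z) = 1 + z + 35/72z²
  so R(z) = 1 + z + 35/72z².

Boundary: |R(x)|=1, x<0.
x=-0.45: |R|=0.6484
R=1: x+35/72x²=0 ⇒ x=−72/35=-2.0571; min R=1−1/(4·35/72)=0.4857>−1
Confirm numerically:
  x=-1.375: |R|=0.54405 <1
  x=-1.217: |R|=0.50297 <1
  x=-0.930: |R|=0.49044 <1
  x=-2.446: |R|=1.46236 >1
  x=-2.429: |R|=1.43908 >1
  x=-2.111: |R|=1.05527 >1
Stable set (-2.0571, 0).

z* = -2.0571.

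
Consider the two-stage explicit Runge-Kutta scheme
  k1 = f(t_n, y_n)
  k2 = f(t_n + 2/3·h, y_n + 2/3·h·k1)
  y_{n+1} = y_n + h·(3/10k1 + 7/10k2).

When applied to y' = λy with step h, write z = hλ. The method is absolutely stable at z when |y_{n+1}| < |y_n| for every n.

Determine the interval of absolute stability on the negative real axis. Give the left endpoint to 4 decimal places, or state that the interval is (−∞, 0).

z∈(-2.1429,0).

With y'=λy (z=hλ):
  k1=λy_n ⇒ h·k1=z·y_n;  k2=λ(1+2/3z)y_n ⇒ h·k2=z(1+2/3z)y_n
  y_{n+1}/y_n = 1 + 3/10z + 7/10z(1+2/3z) = 1 + z + 7/15z²
  so R(z) = 1 + z + 7/15z².

Need |R(x)|<1, x<0.
x=-0.31: |R|=0.7348
R=1: x+7/15x²=0 ⇒ x=−15/7=-2.1429; min R=1−1/(4·7/15)=0.4643>−1
Confirm numerically:
  x=-1.926: |R|=0.80509 <1
  x=-1.344: |R|=0.49896 <1
  x=-1.040: |R|=0.46475 <1
  x=-2.675: |R|=1.66429 >1
  x=-2.397: |R|=1.28428 >1
Stable set (-2.1429, 0).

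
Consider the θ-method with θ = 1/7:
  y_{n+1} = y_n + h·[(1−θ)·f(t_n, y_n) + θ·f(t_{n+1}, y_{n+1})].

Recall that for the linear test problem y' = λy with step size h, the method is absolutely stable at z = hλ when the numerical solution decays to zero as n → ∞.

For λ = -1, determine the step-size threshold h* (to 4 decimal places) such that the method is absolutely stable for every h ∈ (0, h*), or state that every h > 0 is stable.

(-2.8000,0); λ=-1 ⇒ h* = (14/5)/1 = 2.8000.

Set f=λy, z=hλ:
  y_{n+1} = y_n + z·[6/7·y_n + 1/7·y_{n+1}] ⇒ (1 − 1/7z)y_{n+1} = (1 + 6/7z)y_n
  ⇒ R(z) = (1 + 6/7z)/(1 − 1/7z).

Solve |R(x)|<1 on ℝ⁻.
x=-1.31: |R|=0.1035
R=−1: 1+6/7x = −1+1/7x ⇒ -5/7x=2 ⇒ x=2/(-5/7)=-2.8000
Confirm numerically:
  x=-2.271: |R|=0.71470 <1
  x=-1.962: |R|=0.53247 <1
  x=-1.781: |R|=0.41977 <1
  x=-1.417: |R|=0.17845 <1
  x=-3.326: |R|=1.25470 >1
  x=-2.852: |R|=1.02639 >1
Stable set (-2.8000, 0).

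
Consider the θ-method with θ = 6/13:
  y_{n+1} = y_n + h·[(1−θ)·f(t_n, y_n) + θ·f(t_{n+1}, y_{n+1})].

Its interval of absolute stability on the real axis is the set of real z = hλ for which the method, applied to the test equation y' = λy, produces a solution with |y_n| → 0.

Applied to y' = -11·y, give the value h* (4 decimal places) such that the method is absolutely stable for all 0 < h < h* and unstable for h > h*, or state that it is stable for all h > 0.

(-26.0000,0); λ=-11 ⇒ h* = (26)/11 = 2.3636.

Test eqn y'=λy, z=hλ:
  y_{n+1} = y_n + z·[7/13·y_n + 6/13·y_{n+1}] ⇒ (1 − 6/13z)y_{n+1} = (1 + 7/13z)y_n
  R(z) = (1 + 7/13z)/(1 − 6/13z).

Need |R(x)|<1, x<0.
x=-1.47: |R|=0.1242
R=−1: 1+7/13x = −1+6/13x ⇒ -1/13x=2 ⇒ x=2/(-1/13)=-26.0000
Confirm numerically:
  x=-17.254: |R|=0.92494 <1
  x=-11.215: |R|=0.81586 <1
  x=-10.947: |R|=0.80869 <1
  x=-26.585: |R|=1.00339 >1
  x=-26.573: |R|=1.00332 >1
  x=-26.403: |R|=1.00235 >1
Stable set (-26.0000, 0).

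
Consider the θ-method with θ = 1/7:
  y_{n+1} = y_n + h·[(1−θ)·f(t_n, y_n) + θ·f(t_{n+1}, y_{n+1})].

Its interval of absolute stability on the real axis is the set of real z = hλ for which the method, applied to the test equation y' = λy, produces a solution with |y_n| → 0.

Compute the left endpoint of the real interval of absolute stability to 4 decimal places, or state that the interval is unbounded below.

left endpoint -2.8000.

Test eqn y'=λy, z=hλ:
  y_{n+1} = y_n + z·[6/7·y_n + 1/7·y_{n+1}] ⇒ (1 − 1/7z)y_{n+1} = (1 + 6/7z)y_n
  ⇒ R(z) = (1 + 6/7z)/(1 − 1/7z).

Solve |R(x)|<1 on ℝ⁻.
x=-1.55: |R|=0.2690
R=−1: 1+6/7x = −1+1/7x ⇒ -5/7x=2 ⇒ x=2/(-5/7)=-2.8000
Confirm numerically:
  x=-2.189: |R|=0.66754 <1
  x=-2.167: |R|=0.65474 <1
  x=-2.107: |R|=0.61952 <1
  x=-1.658: |R|=0.34049 <1
  x=-3.154: |R|=1.17432 >1
  x=-2.938: |R|=1.06943 >1
  x=-2.862: |R|=1.03143 >1
So |R|<1 on (-2.8000, 0).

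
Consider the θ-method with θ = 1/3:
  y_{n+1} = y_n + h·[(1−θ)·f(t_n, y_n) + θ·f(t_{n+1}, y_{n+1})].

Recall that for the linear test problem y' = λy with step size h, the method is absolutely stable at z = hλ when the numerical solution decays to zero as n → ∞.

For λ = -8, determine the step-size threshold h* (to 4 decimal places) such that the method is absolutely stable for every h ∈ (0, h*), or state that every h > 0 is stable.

On y'=λy, z=hλ:
  y_{n+1} = y_n + z·[2/3·y_n + 1/3·y_{n+1}] ⇒ (1 − 1/3z)y_{n+1} = (1 + 2/3z)y_n
  R(z) = (1 + 2/3z)/(1 − 1/3z).

Need |R(x)|<1, x<0.
x=-0.67: |R|=0.4523
R=−1: 1+2/3x = −1+1/3x ⇒ -1/3x=2 ⇒ x=2/(-1/3)=-6.0000
Confirm numerically:
  x=-4.536: |R|=0.80573 <1
  x=-3.479: |R|=0.61090 <1
  x=-2.593: |R|=0.39085 <1
  x=-2.548: |R|=0.37779 <1
  x=-6.211: |R|=1.02291 >1
  x=-6.087: |R|=1.00957 >1
Stable set (-6.0000, 0).

(-6.0000,0); λ=-8 ⇒ h* = (6)/8 = 0.7500.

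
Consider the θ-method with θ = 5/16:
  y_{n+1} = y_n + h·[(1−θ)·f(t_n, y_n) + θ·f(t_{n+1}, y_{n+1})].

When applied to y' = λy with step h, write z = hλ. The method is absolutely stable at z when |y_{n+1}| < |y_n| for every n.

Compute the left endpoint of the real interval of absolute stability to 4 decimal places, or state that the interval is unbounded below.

left endpoint -5.3333.

On y'=λy, z=hλ:
  y_{n+1} = y_n + z·[11/16·y_n + 5/16·y_{n+1}] ⇒ (1 − 5/16z)y_{n+1} = (1 + 11/16z)y_n
  R(z) = (1 + 11/16z)/(1 − 5/16z).

Find x<0 with |R(x)|<1.
x=-1.22: |R|=0.1167
R=−1: 1+11/16x = −1+5/16x ⇒ -3/8x=2 ⇒ x=2/(-3/8)=-5.3333
Confirm numerically:
  x=-4.924: |R|=0.93954 <1
  x=-4.885: |R|=0.93346 <1
  x=-2.158: |R|=0.28884 <1
  x=-5.765: |R|=1.05778 >1
  x=-5.569: |R|=1.03225 >1
So |R|<1 on (-5.3333, 0).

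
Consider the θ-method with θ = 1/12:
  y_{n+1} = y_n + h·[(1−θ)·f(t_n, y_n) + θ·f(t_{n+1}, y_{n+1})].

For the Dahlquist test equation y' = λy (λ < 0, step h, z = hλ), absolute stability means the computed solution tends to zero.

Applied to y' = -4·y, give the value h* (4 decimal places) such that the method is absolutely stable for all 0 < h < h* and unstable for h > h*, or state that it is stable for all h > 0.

On y'=λy, z=hλ:
  y_{n+1} = y_n + z·[11/12·y_n + 1/12·y_{n+1}] ⇒ (1 − 1/12z)y_{n+1} = (1 + 11/12z)y_n
  so R(z) = (1 + 11/12z)/(1 − 1/12z).

Find x<0 with |R(x)|<1.
x=-1.59: |R|=0.4040
R=−1: 1+11/12x = −1+1/12x ⇒ -5/6x=2 ⇒ x=2/(-5/6)=-2.4000
Confirm numerically:
  x=-2.361: |R|=0.97284 <1
  x=-2.182: |R|=0.84628 <1
  x=-1.627: |R|=0.43274 <1
  x=-1.347: |R|=0.21106 <1
  x=-2.941: |R|=1.36209 >1
  x=-2.498: |R|=1.06760 >1
Interval (-2.4000, 0).

(-2.4000,0); λ=-4 ⇒ h* = (12/5)/4 = 0.6000.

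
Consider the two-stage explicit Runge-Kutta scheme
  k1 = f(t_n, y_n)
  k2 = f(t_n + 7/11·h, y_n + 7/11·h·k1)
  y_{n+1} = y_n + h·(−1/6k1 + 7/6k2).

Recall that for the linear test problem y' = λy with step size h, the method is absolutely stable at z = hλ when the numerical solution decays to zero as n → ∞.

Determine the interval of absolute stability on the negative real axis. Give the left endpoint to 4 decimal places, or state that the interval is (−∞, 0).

(-1.3469, 0).

Test eqn y'=λy, z=hλ:
  k1=λy_n ⇒ h·k1=z·y_n;  k2=λ(1+7/11z)y_n ⇒ h·k2=z(1+7/11z)y_n
  y_{n+1}/y_n = 1 − 1/6z + 7/6z(1+7/11z) = 1 + z + 49/66z²
  R(z) = 1 + z + 49/66z².

Boundary: |R(x)|=1, x<0.
x=-1.32: |R|=0.9736
R=1: x+49/66x²=0 ⇒ x=−66/49=-1.3469; min R=1−1/(4·49/66)=0.6633>−1
Confirm numerically:
  x=-1.187: |R|=0.85905 <1
  x=-0.942: |R|=0.71680 <1
  x=-0.868: |R|=0.69136 <1
  x=-0.602: |R|=0.66706 <1
  x=-1.752: |R|=1.52687 >1
  x=-1.430: |R|=1.08818 >1
  x=-1.370: |R|=1.02346 >1
Interval (-1.3469, 0).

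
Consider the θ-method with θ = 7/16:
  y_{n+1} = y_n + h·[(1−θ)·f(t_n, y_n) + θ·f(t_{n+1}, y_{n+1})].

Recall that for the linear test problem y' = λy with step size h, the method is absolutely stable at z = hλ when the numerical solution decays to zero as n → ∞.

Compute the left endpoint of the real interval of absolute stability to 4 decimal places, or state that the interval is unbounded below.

z* = -16.0000.

Test eqn y'=λy, z=hλ:
  y_{n+1} = y_n + z·[9/16·y_n + 7/16·y_{n+1}] ⇒ (1 − 7/16z)y_{n+1} = (1 + 9/16z)y_n
  Hence R(z) = (1 + 9/16z)/(1 − 7/16z).

Find x<0 with |R(x)|<1.
x=-0.39: |R|=0.6668
R=−1: 1+9/16x = −1+7/16x ⇒ -1/8x=2 ⇒ x=2/(-1/8)=-16.0000
Confirm numerically:
  x=-15.015: |R|=0.98373 <1
  x=-13.488: |R|=0.95450 <1
  x=-9.712: |R|=0.85026 <1
  x=-8.940: |R|=0.82031 <1
  x=-16.476: |R|=1.00725 >1
  x=-16.339: |R|=1.00520 >1
  x=-16.218: |R|=1.00337 >1
Interval (-16.0000, 0).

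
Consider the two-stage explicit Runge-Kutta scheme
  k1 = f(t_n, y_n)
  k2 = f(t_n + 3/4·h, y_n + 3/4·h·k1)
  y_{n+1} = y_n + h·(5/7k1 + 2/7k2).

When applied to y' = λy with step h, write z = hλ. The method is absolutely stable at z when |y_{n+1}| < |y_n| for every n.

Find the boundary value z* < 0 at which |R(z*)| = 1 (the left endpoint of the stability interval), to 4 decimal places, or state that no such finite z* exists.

z* = -4.6667.

Set f=λy, z=hλ:
  k1=λy_n ⇒ h·k1=z·y_n;  k2=λ(1+3/4z)y_n ⇒ h·k2=z(1+3/4z)y_n
  y_{n+1}/y_n = 1 + 5/7z + 2/7z(1+3/4z) = 1 + z + 3/14z²
  Hence R(z) = 1 + z + 3/14z².

Solve |R(x)|<1 on ℝ⁻.
x=-1.63: |R|=0.0607
R=1: x+3/14x²=0 ⇒ x=−14/3=-4.6667; min R=1−1/(4·3/14)=-0.1667>−1
Confirm numerically:
  x=-4.636: |R|=0.96953 <1
  x=-3.201: |R|=0.00534 <1
  x=-2.669: |R|=0.14252 <1
  x=-2.321: |R|=0.16663 <1
  x=-5.224: |R|=1.62389 >1
  x=-5.205: |R|=1.60043 >1
Stable set (-4.6667, 0).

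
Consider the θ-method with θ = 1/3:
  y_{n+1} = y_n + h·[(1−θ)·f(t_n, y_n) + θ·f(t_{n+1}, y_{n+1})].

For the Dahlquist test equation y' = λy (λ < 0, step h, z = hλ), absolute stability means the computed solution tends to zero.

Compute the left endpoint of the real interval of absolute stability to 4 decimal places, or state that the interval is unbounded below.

left endpoint -6.0000.

On y'=λy, z=hλ:
  y_{n+1} = y_n + z·[2/3·y_n + 1/3·y_{n+1}] ⇒ (1 − 1/3z)y_{n+1} = (1 + 2/3z)y_n
  so R(z) = (1 + 2/3z)/(1 − 1/3z).

Boundary: |R(x)|=1, x<0.
x=-1.75: |R|=0.1053
R=−1: 1+2/3x = −1+1/3x ⇒ -1/3x=2 ⇒ x=2/(-1/3)=-6.0000
Confirm numerically:
  x=-5.003: |R|=0.87542 <1
  x=-4.164: |R|=0.74372 <1
  x=-3.675: |R|=0.65169 <1
  x=-2.895: |R|=0.47328 <1
  x=-6.301: |R|=1.03236 >1
  x=-6.023: |R|=1.00255 >1
Interval (-6.0000, 0).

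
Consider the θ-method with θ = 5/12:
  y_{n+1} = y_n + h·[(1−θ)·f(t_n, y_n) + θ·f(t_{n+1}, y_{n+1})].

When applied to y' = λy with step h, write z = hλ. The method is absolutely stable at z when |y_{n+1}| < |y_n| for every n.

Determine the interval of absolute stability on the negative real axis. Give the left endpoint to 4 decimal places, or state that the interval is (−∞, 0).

Test eqn y'=λy, z=hλ:
  y_{n+1} = y_n + z·[7/12·y_n + 5/12·y_{n+1}] ⇒ (1 − 5/12z)y_{n+1} = (1 + 7/12z)y_n
  Hence R(z) = (1 + 7/12z)/(1 − 5/12z).

Find x<0 with |R(x)|<1.
x=-1.14: |R|=0.2271
R=−1: 1+7/12x = −1+5/12x ⇒ -1/6x=2 ⇒ x=2/(-1/6)=-12.0000
Confirm numerically:
  x=-6.481: |R|=0.75142 <1
  x=-5.568: |R|=0.67711 <1
  x=-5.327: |R|=0.65456 <1
  x=-5.142: |R|=0.63628 <1
  x=-12.267: |R|=1.00728 >1
  x=-12.235: |R|=1.00642 >1
So |R|<1 on (-12.0000, 0).

(-12.0000, 0).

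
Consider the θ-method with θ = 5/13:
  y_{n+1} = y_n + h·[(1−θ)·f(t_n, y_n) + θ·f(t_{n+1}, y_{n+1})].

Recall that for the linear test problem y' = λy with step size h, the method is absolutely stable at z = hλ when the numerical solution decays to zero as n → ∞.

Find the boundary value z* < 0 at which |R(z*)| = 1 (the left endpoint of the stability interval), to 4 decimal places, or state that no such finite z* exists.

Set f=λy, z=hλ:
  y_{n+1} = y_n + z·[8/13·y_n + 5/13·y_{n+1}] ⇒ (1 − 5/13z)y_{n+1} = (1 + 8/13z)y_n
  so R(z) = (1 + 8/13z)/(1 − 5/13z).

Find x<0 with |R(x)|<1.
x=-0.58: |R|=0.5258
R=−1: 1+8/13x = −1+5/13x ⇒ -3/13x=2 ⇒ x=2/(-3/13)=-8.6667
Confirm numerically:
  x=-7.928: |R|=0.95790 <1
  x=-5.661: |R|=0.78170 <1
  x=-5.186: |R|=0.73177 <1
  x=-3.721: |R|=0.53055 <1
  x=-9.166: |R|=1.02546 >1
  x=-9.095: |R|=1.02198 >1
  x=-8.985: |R|=1.01649 >1
Interval (-8.6667, 0).

z* = -8.6667.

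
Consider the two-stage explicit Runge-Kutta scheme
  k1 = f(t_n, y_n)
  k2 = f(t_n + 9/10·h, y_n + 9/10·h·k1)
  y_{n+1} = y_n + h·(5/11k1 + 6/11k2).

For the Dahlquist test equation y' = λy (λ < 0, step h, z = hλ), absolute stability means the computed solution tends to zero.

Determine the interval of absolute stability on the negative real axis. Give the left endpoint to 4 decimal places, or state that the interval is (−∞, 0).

Set f=λy, z=hλ:
  k1=λy_n ⇒ h·k1=z·y_n;  k2=λ(1+9/10z)y_n ⇒ h·k2=z(1+9/10z)y_n
  y_{n+1}/y_n = 1 + 5/11z + 6/11z(1+9/10z) = 1 + z + 27/55z²
  ⇒ R(z) = 1 + z + 27/55z².

Boundary: |R(x)|=1, x<0.
x=-0.99: |R|=0.4911
R=1: x+27/55x²=0 ⇒ x=−55/27=-2.0370; min R=1−1/(4·27/55)=0.4907>−1
Confirm numerically:
  x=-2.004: |R|=0.96750 <1
  x=-1.851: |R|=0.83095 <1
  x=-1.842: |R|=0.82364 <1
  x=-1.062: |R|=0.49167 <1
  x=-2.624: |R|=1.75609 >1
  x=-2.172: |R|=1.14390 >1
Stable set (-2.0370, 0).

(-2.0370, 0).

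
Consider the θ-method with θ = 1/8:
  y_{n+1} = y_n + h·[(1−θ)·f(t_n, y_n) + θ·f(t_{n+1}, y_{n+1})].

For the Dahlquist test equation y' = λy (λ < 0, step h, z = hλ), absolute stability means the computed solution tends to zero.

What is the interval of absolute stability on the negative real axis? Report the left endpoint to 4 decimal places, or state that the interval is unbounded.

With y'=λy (z=hλ):
  y_{n+1} = y_n + z·[7/8·y_n + 1/8·y_{n+1}] ⇒ (1 − 1/8z)y_{n+1} = (1 + 7/8z)y_n
  R(z) = (1 + 7/8z)/(1 − 1/8z).

Boundary: |R(x)|=1, x<0.
x=-0.72: |R|=0.3394
R=−1: 1+7/8x = −1+1/8x ⇒ -3/4x=2 ⇒ x=2/(-3/4)=-2.6667
Confirm numerically:
  x=-2.635: |R|=0.98213 <1
  x=-2.516: |R|=0.91404 <1
  x=-2.363: |R|=0.82418 <1
  x=-1.090: |R|=0.04070 <1
  x=-3.112: |R|=1.24046 >1
  x=-3.075: |R|=1.22122 >1
Interval (-2.6667, 0).

(-2.6667, 0).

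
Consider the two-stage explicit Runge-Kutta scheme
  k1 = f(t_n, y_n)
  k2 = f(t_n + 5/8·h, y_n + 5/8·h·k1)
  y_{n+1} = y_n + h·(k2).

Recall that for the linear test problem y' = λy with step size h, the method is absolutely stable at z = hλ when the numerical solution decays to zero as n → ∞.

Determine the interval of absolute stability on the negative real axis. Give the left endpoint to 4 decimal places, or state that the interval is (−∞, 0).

Set f=λy, z=hλ:
  k1=λy_n ⇒ h·k1=z·y_n;  k2=λ(1+5/8z)y_n ⇒ h·k2=z(1+5/8z)y_n
  y_{n+1}/y_n = 1 + z(1+5/8z) = 1 + z + 5/8z²
  Hence R(z) = 1 + z + 5/8z².

Need |R(x)|<1, x<0.
x=-0.97: |R|=0.6181
R=1: x+5/8x²=0 ⇒ x=−8/5=-1.6000; min R=1−1/(4·5/8)=0.6000>−1
Confirm numerically:
  x=-1.494: |R|=0.90102 <1
  x=-1.468: |R|=0.87889 <1
  x=-1.464: |R|=0.87556 <1
  x=-0.754: |R|=0.60132 <1
  x=-2.140: |R|=1.72225 >1
  x=-1.953: |R|=1.43088 >1
  x=-1.937: |R|=1.40798 >1
Stable set (-1.6000, 0).

z∈(-1.6000,0).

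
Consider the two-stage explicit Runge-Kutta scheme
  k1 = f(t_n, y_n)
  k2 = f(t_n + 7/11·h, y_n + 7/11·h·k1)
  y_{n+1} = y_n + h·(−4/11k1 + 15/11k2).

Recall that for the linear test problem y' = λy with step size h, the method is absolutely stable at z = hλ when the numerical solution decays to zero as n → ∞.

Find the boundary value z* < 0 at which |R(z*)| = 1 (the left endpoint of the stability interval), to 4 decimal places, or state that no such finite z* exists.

z* = -1.1524.

Set f=λy, z=hλ:
  k1=λy_n ⇒ h·k1=z·y_n;  k2=λ(1+7/11z)y_n ⇒ h·k2=z(1+7/11z)y_n
  y_{n+1}/y_n = 1 − 4/11z + 15/11z(1+7/11z) = 1 + z + 105/121z²
  ⇒ R(z) = 1 + z + 105/121z².

Find x<0 with |R(x)|<1.
x=-1.68: |R|=1.7692
R=1: x+105/121x²=0 ⇒ x=−121/105=-1.1524; min R=1−1/(4·105/121)=0.7119>−1
Confirm numerically:
  x=-1.037: |R|=0.89617 <1
  x=-0.606: |R|=0.71268 <1
  x=-0.467: |R|=0.72225 <1
  x=-1.696: |R|=1.80006 >1
  x=-1.671: |R|=1.75202 >1
  x=-1.506: |R|=1.46213 >1
So |R|<1 on (-1.1524, 0).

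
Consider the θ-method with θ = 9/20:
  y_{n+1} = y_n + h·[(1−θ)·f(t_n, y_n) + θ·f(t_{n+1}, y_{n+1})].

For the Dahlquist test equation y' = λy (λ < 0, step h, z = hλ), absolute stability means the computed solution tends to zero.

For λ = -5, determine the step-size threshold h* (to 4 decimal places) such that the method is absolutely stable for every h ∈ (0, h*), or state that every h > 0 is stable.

On y'=λy, z=hλ:
  y_{n+1} = y_n + z·[11/20·y_n + 9/20·y_{n+1}] ⇒ (1 − 9/20z)y_{n+1} = (1 + 11/20z)y_n
  ⇒ R(z) = (1 + 11/20z)/(1 − 9/20z).

Find x<0 with |R(x)|<1.
x=-0.6: |R|=0.5276
R=−1: 1+11/20x = −1+9/20x ⇒ -1/10x=2 ⇒ x=2/(-1/10)=-20.0000
Confirm numerically:
  x=-18.148: |R|=0.97980 <1
  x=-14.725: |R|=0.93083 <1
  x=-12.266: |R|=0.88137 <1
  x=-20.523: |R|=1.00511 >1
  x=-20.201: |R|=1.00199 >1
So |R|<1 on (-20.0000, 0).

(-20.0000,0); λ=-5 ⇒ h* = (20)/5 = 4.0000.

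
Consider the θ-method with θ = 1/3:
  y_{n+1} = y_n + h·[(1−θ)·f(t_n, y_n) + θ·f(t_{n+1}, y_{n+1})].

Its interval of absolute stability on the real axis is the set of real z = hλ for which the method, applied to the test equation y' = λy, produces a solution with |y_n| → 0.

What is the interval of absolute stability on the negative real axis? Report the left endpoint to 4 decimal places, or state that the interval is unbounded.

With y'=λy (z=hλ):
  y_{n+1} = y_n + z·[2/3·y_n + 1/3·y_{n+1}] ⇒ (1 − 1/3z)y_{n+1} = (1 + 2/3z)y_n
  Hence R(z) = (1 + 2/3z)/(1 − 1/3z).

Boundary: |R(x)|=1, x<0.
x=-1.53: |R|=0.0132
R=−1: 1+2/3x = −1+1/3x ⇒ -1/3x=2 ⇒ x=2/(-1/3)=-6.0000
Confirm numerically:
  x=-5.288: |R|=0.91409 <1
  x=-3.119: |R|=0.52917 <1
  x=-2.876: |R|=0.46835 <1
  x=-2.643: |R|=0.40510 <1
  x=-6.559: |R|=1.05848 >1
  x=-6.097: |R|=1.01066 >1
  x=-6.025: |R|=1.00277 >1
Stable set (-6.0000, 0).

(-6.0000, 0).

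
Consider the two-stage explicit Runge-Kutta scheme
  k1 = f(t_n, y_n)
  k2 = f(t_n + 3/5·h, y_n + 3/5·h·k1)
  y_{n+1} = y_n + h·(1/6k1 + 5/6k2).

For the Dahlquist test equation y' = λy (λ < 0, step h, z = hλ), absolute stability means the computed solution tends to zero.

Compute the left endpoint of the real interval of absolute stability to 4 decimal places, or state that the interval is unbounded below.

z* = -2.0000.

On y'=λy, z=hλ:
  k1=λy_n ⇒ h·k1=z·y_n;  k2=λ(1+3/5z)y_n ⇒ h·k2=z(1+3/5z)y_n
  y_{n+1}/y_n = 1 + 1/6z + 5/6z(1+3/5z) = 1 + z + 1/2z²
  Hence R(z) = 1 + z + 1/2z².

Need |R(x)|<1, x<0.
x=-0.49: |R|=0.6300
R=1: x+1/2x²=0 ⇒ x=−2=-2.0000; min R=1−1/(4·1/2)=0.5000>−1
Confirm numerically:
  x=-1.953: |R|=0.95410 <1
  x=-1.867: |R|=0.87584 <1
  x=-1.188: |R|=0.51767 <1
  x=-1.129: |R|=0.50832 <1
  x=-2.577: |R|=1.74346 >1
  x=-2.293: |R|=1.33592 >1
So |R|<1 on (-2.0000, 0).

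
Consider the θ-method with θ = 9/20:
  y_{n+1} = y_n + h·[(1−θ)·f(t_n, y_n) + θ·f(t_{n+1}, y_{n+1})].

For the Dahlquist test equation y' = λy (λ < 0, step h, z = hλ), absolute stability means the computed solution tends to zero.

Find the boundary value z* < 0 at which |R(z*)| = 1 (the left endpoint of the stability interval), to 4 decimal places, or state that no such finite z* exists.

Set f=λy, z=hλ:
  y_{n+1} = y_n + z·[11/20·y_n + 9/20·y_{n+1}] ⇒ (1 − 9/20z)y_{n+1} = (1 + 11/20z)y_n
  ⇒ R(z) = (1 + 11/20z)/(1 − 9/20z).

Solve |R(x)|<1 on ℝ⁻.
x=-0.8: |R|=0.4118
R=−1: 1+11/20x = −1+9/20x ⇒ -1/10x=2 ⇒ x=2/(-1/10)=-20.0000
Confirm numerically:
  x=-14.466: |R|=0.92631 <1
  x=-12.866: |R|=0.89493 <1
  x=-11.167: |R|=0.85340 <1
  x=-20.600: |R|=1.00584 >1
  x=-20.252: |R|=1.00249 >1
Stable set (-20.0000, 0).

left endpoint -20.0000.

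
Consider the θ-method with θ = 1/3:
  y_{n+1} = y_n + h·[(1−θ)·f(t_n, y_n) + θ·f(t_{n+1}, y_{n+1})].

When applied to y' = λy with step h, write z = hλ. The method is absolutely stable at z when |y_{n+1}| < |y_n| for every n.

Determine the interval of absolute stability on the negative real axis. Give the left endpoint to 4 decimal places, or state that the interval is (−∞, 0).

With y'=λy (z=hλ):
  y_{n+1} = y_n + z·[2/3·y_n + 1/3·y_{n+1}] ⇒ (1 − 1/3z)y_{n+1} = (1 + 2/3z)y_n
  R(z) = (1 + 2/3z)/(1 − 1/3z).

Boundary: |R(x)|=1, x<0.
x=-1.5: |R|=0.0000
R=−1: 1+2/3x = −1+1/3x ⇒ -1/3x=2 ⇒ x=2/(-1/3)=-6.0000
Confirm numerically:
  x=-5.678: |R|=0.96289 <1
  x=-4.548: |R|=0.80763 <1
  x=-3.705: |R|=0.65772 <1
  x=-6.205: |R|=1.02227 >1
  x=-6.183: |R|=1.01993 >1
Stable set (-6.0000, 0).

(-6.0000, 0).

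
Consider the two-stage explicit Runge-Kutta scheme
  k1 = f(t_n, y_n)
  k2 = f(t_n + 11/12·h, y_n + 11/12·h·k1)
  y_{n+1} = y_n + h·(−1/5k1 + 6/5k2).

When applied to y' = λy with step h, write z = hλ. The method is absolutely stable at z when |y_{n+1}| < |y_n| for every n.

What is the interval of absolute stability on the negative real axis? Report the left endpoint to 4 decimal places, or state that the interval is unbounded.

(-0.9091, 0).

Set f=λy, z=hλ:
  k1=λy_n ⇒ h·k1=z·y_n;  k2=λ(1+11/12z)y_n ⇒ h·k2=z(1+11/12z)y_n
  y_{n+1}/y_n = 1 − 1/5z + 6/5z(1+11/12z) = 1 + z + 11/10z²
  R(z) = 1 + z + 11/10z².

Boundary: |R(x)|=1, x<0.
x=-0.99: |R|=1.0881
R=1: x+11/10x²=0 ⇒ x=−10/11=-0.9091; min R=1−1/(4·11/10)=0.7727>−1
Confirm numerically:
  x=-0.725: |R|=0.85319 <1
  x=-0.710: |R|=0.84451 <1
  x=-0.584: |R|=0.79116 <1
  x=-1.422: |R|=1.80229 >1
  x=-1.280: |R|=1.52224 >1
  x=-1.242: |R|=1.45482 >1
So |R|<1 on (-0.9091, 0).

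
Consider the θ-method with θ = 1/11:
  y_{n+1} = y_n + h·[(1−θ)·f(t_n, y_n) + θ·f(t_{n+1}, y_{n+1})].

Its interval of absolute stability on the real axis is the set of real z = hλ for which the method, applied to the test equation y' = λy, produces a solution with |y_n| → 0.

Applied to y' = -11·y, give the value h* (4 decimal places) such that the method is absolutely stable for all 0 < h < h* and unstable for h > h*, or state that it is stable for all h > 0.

(-2.4444,0); λ=-11 ⇒ h* = (22/9)/11 = 0.2222.

With y'=λy (z=hλ):
  y_{n+1} = y_n + z·[10/11·y_n + 1/11·y_{n+1}] ⇒ (1 − 1/11z)y_{n+1} = (1 + 10/11z)y_n
  so R(z) = (1 + 10/11z)/(1 − 1/11z).

Need |R(x)|<1, x<0.
x=-1.16: |R|=0.0493
R=−1: 1+10/11x = −1+1/11x ⇒ -9/11x=2 ⇒ x=2/(-9/11)=-2.4444
Confirm numerically:
  x=-2.256: |R|=0.87206 <1
  x=-1.896: |R|=0.61725 <1
  x=-1.088: |R|=0.00993 <1
  x=-2.973: |R|=1.34044 >1
  x=-2.477: |R|=1.02174 >1
Interval (-2.4444, 0).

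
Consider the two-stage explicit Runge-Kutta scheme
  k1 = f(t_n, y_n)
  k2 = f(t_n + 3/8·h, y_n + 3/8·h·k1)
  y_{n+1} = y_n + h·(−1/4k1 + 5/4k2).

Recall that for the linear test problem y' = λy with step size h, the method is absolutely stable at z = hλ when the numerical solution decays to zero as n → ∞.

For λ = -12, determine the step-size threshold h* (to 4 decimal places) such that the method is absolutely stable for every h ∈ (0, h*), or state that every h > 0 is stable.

With y'=λy (z=hλ):
  k1=λy_n ⇒ h·k1=z·y_n;  k2=λ(1+3/8z)y_n ⇒ h·k2=z(1+3/8z)y_n
  y_{n+1}/y_n = 1 − 1/4z + 5/4z(1+3/8z) = 1 + z + 15/32z²
  so R(z) = 1 + z + 15/32z².

Find x<0 with |R(x)|<1.
x=-0.88: |R|=0.4830
R=1: x+15/32x²=0 ⇒ x=−32/15=-2.1333; min R=1−1/(4·15/32)=0.4667>−1
Confirm numerically:
  x=-1.606: |R|=0.60302 <1
  x=-1.156: |R|=0.47041 <1
  x=-1.070: |R|=0.46667 <1
  x=-0.969: |R|=0.47114 <1
  x=-2.633: |R|=1.61670 >1
  x=-2.321: |R|=1.20418 >1
  x=-2.264: |R|=1.13867 >1
Stable set (-2.1333, 0).

(-2.1333,0); λ=-12 ⇒ h* = (32/15)/12 = 0.1778.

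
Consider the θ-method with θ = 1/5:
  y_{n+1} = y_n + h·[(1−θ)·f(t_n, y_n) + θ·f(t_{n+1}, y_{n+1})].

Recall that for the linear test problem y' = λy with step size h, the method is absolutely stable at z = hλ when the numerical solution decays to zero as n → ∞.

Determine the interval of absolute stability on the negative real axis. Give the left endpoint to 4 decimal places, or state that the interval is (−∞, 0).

Set f=λy, z=hλ:
  y_{n+1} = y_n + z·[4/5·y_n + 1/5·y_{n+1}] ⇒ (1 − 1/5z)y_{n+1} = (1 + 4/5z)y_n
  R(z) = (1 + 4/5z)/(1 − 1/5z).

Need |R(x)|<1, x<0.
x=-0.96: |R|=0.1946
R=−1: 1+4/5x = −1+1/5x ⇒ -3/5x=2 ⇒ x=2/(-3/5)=-3.3333
Confirm numerically:
  x=-2.646: |R|=0.73032 <1
  x=-2.152: |R|=0.50447 <1
  x=-2.124: |R|=0.49074 <1
  x=-2.065: |R|=0.46143 <1
  x=-3.896: |R|=1.18975 >1
  x=-3.437: |R|=1.03686 >1
So |R|<1 on (-3.3333, 0).

(-3.3333, 0).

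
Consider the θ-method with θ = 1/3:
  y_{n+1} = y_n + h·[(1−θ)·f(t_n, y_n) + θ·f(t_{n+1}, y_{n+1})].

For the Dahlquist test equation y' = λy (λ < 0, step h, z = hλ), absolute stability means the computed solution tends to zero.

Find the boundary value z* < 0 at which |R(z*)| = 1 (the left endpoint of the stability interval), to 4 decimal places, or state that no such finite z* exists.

Test eqn y'=λy, z=hλ:
  y_{n+1} = y_n + z·[2/3·y_n + 1/3·y_{n+1}] ⇒ (1 − 1/3z)y_{n+1} = (1 + 2/3z)y_n
  ⇒ R(z) = (1 + 2/3z)/(1 − 1/3z).

Need |R(x)|<1, x<0.
x=-0.83: |R|=0.3499
R=−1: 1+2/3x = −1+1/3x ⇒ -1/3x=2 ⇒ x=2/(-1/3)=-6.0000
Confirm numerically:
  x=-3.819: |R|=0.68016 <1
  x=-2.963: |R|=0.49069 <1
  x=-2.477: |R|=0.35676 <1
  x=-2.437: |R|=0.34468 <1
  x=-6.579: |R|=1.06044 >1
  x=-6.180: |R|=1.01961 >1
  x=-6.059: |R|=1.00651 >1
So |R|<1 on (-6.0000, 0).

left endpoint -6.0000.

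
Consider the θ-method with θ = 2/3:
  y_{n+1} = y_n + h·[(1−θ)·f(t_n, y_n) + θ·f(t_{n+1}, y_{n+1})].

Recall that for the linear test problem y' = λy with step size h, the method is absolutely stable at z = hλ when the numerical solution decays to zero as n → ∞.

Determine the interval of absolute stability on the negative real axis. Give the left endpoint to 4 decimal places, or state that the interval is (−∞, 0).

Test eqn y'=λy, z=hλ:
  y_{n+1} = y_n + z·[1/3·y_n + 2/3·y_{n+1}] ⇒ (1 − 2/3z)y_{n+1} = (1 + 1/3z)y_n
  R(z) = (1 + 1/3z)/(1 − 2/3z).

Boundary: |R(x)|=1, x<0.
x=-0.75: |R|=0.5000
x=-2: |R|=0.1429
x=-10: |R|=0.3043
x=-100: |R|=0.4778
θ=2/3≥1/2 ⇒ |1+1/3x|<|1−2/3x| ∀x<0 ⇒ stable on all of ℝ⁻.

interval (−∞, 0).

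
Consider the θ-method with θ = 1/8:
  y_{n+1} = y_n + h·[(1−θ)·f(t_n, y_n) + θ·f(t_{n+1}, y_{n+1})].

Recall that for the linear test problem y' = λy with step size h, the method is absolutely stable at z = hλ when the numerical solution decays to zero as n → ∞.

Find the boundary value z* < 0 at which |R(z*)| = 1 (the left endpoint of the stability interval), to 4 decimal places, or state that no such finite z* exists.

left endpoint -2.6667.

On y'=λy, z=hλ:
  y_{n+1} = y_n + z·[7/8·y_n + 1/8·y_{n+1}] ⇒ (1 − 1/8z)y_{n+1} = (1 + 7/8z)y_n
  so R(z) = (1 + 7/8z)/(1 − 1/8z).

Solve |R(x)|<1 on ℝ⁻.
x=-1.44: |R|=0.2203
R=−1: 1+7/8x = −1+1/8x ⇒ -3/4x=2 ⇒ x=2/(-3/4)=-2.6667
Confirm numerically:
  x=-2.524: |R|=0.91866 <1
  x=-2.424: |R|=0.86032 <1
  x=-2.387: |R|=0.83845 <1
  x=-2.163: |R|=0.70265 <1
  x=-2.911: |R|=1.13436 >1
  x=-2.879: |R|=1.11711 >1
Interval (-2.6667, 0).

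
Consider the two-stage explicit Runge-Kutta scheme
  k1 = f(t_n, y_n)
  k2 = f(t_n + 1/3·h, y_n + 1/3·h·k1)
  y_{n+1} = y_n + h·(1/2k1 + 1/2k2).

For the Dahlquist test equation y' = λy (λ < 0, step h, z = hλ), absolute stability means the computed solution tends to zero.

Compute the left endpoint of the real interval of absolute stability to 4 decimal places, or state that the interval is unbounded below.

left endpoint -6.0000.

Set f=λy, z=hλ:
  k1=λy_n ⇒ h·k1=z·y_n;  k2=λ(1+1/3z)y_n ⇒ h·k2=z(1+1/3z)y_n
  y_{n+1}/y_n = 1 + 1/2z + 1/2z(1+1/3z) = 1 + z + 1/6z²
  R(z) = 1 + z + 1/6z².

Solve |R(x)|<1 on ℝ⁻.
x=-0.32: |R|=0.6971
R=1: x+1/6x²=0 ⇒ x=−6=-6.0000; min R=1−1/(4·1/6)=-0.5000>−1
Confirm numerically:
  x=-5.113: |R|=0.24413 <1
  x=-4.941: |R|=0.12791 <1
  x=-4.266: |R|=0.23287 <1
  x=-2.876: |R|=0.49744 <1
  x=-6.253: |R|=1.26367 >1
  x=-6.043: |R|=1.04331 >1
Interval (-6.0000, 0).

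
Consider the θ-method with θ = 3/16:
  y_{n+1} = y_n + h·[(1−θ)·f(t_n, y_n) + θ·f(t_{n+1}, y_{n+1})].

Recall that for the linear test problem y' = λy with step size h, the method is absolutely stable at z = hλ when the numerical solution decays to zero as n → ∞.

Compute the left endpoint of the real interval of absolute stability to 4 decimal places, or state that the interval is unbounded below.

z* = -3.2000.

Test eqn y'=λy, z=hλ:
  y_{n+1} = y_n + z·[13/16·y_n + 3/16·y_{n+1}] ⇒ (1 − 3/16z)y_{n+1} = (1 + 13/16z)y_n
  so R(z) = (1 + 13/16z)/(1 − 3/16z).

Boundary: |R(x)|=1, x<0.
x=-0.62: |R|=0.4446
R=−1: 1+13/16x = −1+3/16x ⇒ -5/8x=2 ⇒ x=2/(-5/8)=-3.2000
Confirm numerically:
  x=-2.051: |R|=0.48133 <1
  x=-2.019: |R|=0.46457 <1
  x=-1.469: |R|=0.15176 <1
  x=-3.440: |R|=1.09119 >1
  x=-3.393: |R|=1.07372 >1
Interval (-3.2000, 0).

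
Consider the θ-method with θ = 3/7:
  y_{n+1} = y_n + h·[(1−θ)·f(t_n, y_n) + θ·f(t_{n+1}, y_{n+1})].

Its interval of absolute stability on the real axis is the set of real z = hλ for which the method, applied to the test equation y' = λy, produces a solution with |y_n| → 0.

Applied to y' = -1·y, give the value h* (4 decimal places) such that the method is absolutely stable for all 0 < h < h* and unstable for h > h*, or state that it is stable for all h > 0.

Set f=λy, z=hλ:
  y_{n+1} = y_n + z·[4/7·y_n + 3/7·y_{n+1}] ⇒ (1 − 3/7z)y_{n+1} = (1 + 4/7z)y_n
  R(z) = (1 + 4/7z)/(1 − 3/7z).

Need |R(x)|<1, x<0.
x=-0.74: |R|=0.4382
R=−1: 1+4/7x = −1+3/7x ⇒ -1/7x=2 ⇒ x=2/(-1/7)=-14.0000
Confirm numerically:
  x=-11.664: |R|=0.94437 <1
  x=-10.099: |R|=0.89541 <1
  x=-6.507: |R|=0.71747 <1
  x=-14.527: |R|=1.01042 >1
  x=-14.436: |R|=1.00867 >1
So |R|<1 on (-14.0000, 0).

(-14.0000,0); λ=-1 ⇒ h* = (14)/1 = 14.0000.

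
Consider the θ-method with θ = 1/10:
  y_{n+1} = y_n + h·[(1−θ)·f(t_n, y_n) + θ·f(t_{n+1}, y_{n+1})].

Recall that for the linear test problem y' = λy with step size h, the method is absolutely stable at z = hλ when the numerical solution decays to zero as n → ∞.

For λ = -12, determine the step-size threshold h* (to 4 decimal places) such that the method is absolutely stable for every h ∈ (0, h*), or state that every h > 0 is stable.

Set f=λy, z=hλ:
  y_{n+1} = y_n + z·[9/10·y_n + 1/10·y_{n+1}] ⇒ (1 − 1/10z)y_{n+1} = (1 + 9/10z)y_n
  Hence R(z) = (1 + 9/10z)/(1 − 1/10z).

Find x<0 with |R(x)|<1.
x=-0.34: |R|=0.6712
R=−1: 1+9/10x = −1+1/10x ⇒ -4/5x=2 ⇒ x=2/(-4/5)=-2.5000
Confirm numerically:
  x=-2.343: |R|=0.89824 <1
  x=-1.917: |R|=0.60863 <1
  x=-1.787: |R|=0.51608 <1
  x=-3.026: |R|=1.32305 >1
  x=-2.570: |R|=1.04455 >1
Stable set (-2.5000, 0).

(-2.5000,0); λ=-12 ⇒ h* = (5/2)/12 = 0.2083.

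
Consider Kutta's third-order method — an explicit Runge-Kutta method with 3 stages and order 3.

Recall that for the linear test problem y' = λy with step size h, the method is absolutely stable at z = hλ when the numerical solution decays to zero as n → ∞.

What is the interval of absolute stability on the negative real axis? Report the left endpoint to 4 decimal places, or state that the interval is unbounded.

(-2.5127, 0).

With y'=λy (z=hλ):
  order 3, 3-stage ⇒ R(z)=1+z+z^2/2+z^3/6
  (e.g. R(-1.3)=0.17883, |R|=0.17883)

Solve |R(x)|<1 on ℝ⁻.
x=-1.3: |R|=0.1788
|R(-2.71)|=1.3550 |R(-1.86)|=0.2027 |R(-1.33)|=0.1623
Bisect:
  x_lo=-2.8541 |R|=1.6560  x_hi=-0.3156 |R|=0.7290
  mid=-1.58484 |R|=0.00758 →hi
  mid=-2.21947 |R|=0.57864 →hi
  mid=-2.53678 |R|=1.03996 →lo
  mid=-2.37812 |R|=0.79196 →hi
  mid=-2.45745 |R|=0.91137 →hi
  mid=-2.49712 |R|=0.97449 →hi
  mid=-2.51695 |R|=1.00692 →lo
  mid=-2.50703 |R|=0.99063 →hi
  ...
  [-2.51277,-2.51261] ⇒ x*=-2.5127
So |R|<1 on (-2.5127, 0).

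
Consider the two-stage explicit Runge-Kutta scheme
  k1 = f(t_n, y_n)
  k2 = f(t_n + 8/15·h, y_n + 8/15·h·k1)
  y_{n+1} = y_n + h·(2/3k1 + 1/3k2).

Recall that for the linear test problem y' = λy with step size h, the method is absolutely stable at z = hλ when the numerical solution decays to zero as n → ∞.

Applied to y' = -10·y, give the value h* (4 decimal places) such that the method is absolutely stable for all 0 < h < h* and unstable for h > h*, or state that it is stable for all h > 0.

(-5.6250,0); λ=-10 ⇒ h* = (45/8)/10 = 0.5625.

Set f=λy, z=hλ:
  k1=λy_n ⇒ h·k1=z·y_n;  k2=λ(1+8/15z)y_n ⇒ h·k2=z(1+8/15z)y_n
  y_{n+1}/y_n = 1 + 2/3z + 1/3z(1+8/15z) = 1 + z + 8/45z²
  R(z) = 1 + z + 8/45z².

Need |R(x)|<1, x<0.
x=-0.6: |R|=0.4640
R=1: x+8/45x²=0 ⇒ x=−45/8=-5.6250; min R=1−1/(4·8/45)=-0.4062>−1
Confirm numerically:
  x=-3.546: |R|=0.31060 <1
  x=-3.325: |R|=0.35956 <1
  x=-2.747: |R|=0.40549 <1
  x=-2.594: |R|=0.39776 <1
  x=-5.975: |R|=1.37178 >1
  x=-5.795: |R|=1.17514 >1
  x=-5.727: |R|=1.10385 >1
Interval (-5.6250, 0).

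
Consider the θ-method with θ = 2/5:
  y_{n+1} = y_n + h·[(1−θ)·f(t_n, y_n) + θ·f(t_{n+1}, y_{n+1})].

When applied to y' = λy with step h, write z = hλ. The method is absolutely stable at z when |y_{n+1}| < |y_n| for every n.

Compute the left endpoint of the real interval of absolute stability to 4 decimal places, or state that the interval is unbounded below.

z* = -10.0000.

Test eqn y'=λy, z=hλ:
  y_{n+1} = y_n + z·[3/5·y_n + 2/5·y_{n+1}] ⇒ (1 − 2/5z)y_{n+1} = (1 + 3/5z)y_n
  so R(z) = (1 + 3/5z)/(1 − 2/5z).

Boundary: |R(x)|=1, x<0.
x=-1.35: |R|=0.1234
R=−1: 1+3/5x = −1+2/5x ⇒ -1/5x=2 ⇒ x=2/(-1/5)=-10.0000
Confirm numerically:
  x=-8.690: |R|=0.94147 <1
  x=-8.531: |R|=0.93341 <1
  x=-7.936: |R|=0.90111 <1
  x=-10.448: |R|=1.01730 >1
  x=-10.084: |R|=1.00334 >1
Stable set (-10.0000, 0).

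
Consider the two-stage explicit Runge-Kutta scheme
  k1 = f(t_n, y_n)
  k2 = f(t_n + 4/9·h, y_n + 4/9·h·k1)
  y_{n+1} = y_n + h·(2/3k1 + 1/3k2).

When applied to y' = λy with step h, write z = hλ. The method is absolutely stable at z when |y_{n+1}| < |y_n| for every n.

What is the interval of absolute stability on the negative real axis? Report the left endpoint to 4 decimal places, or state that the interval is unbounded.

z∈(-6.7500,0).

Set f=λy, z=hλ:
  k1=λy_n ⇒ h·k1=z·y_n;  k2=λ(1+4/9z)y_n ⇒ h·k2=z(1+4/9z)y_n
  y_{n+1}/y_n = 1 + 2/3z + 1/3z(1+4/9z) = 1 + z + 4/27z²
  ⇒ R(z) = 1 + z + 4/27z².

Need |R(x)|<1, x<0.
x=-0.83: |R|=0.2721
R=1: x+4/27x²=0 ⇒ x=−27/4=-6.7500; min R=1−1/(4·4/27)=-0.6875>−1
Confirm numerically:
  x=-6.047: |R|=0.37022 <1
  x=-5.476: |R|=0.03354 <1
  x=-5.435: |R|=0.05882 <1
  x=-2.736: |R|=0.62701 <1
  x=-7.316: |R|=1.61346 >1
  x=-7.109: |R|=1.37809 >1
  x=-7.094: |R|=1.36153 >1
So |R|<1 on (-6.7500, 0).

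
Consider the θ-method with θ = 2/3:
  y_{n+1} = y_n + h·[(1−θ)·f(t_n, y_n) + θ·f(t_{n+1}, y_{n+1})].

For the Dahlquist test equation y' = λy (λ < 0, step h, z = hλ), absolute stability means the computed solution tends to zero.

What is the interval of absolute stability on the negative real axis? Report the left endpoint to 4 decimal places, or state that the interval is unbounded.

unbounded; (−∞, 0).

Set f=λy, z=hλ:
  y_{n+1} = y_n + z·[1/3·y_n + 2/3·y_{n+1}] ⇒ (1 − 2/3z)y_{n+1} = (1 + 1/3z)y_n
  ⇒ R(z) = (1 + 1/3z)/(1 − 2/3z).

Need |R(x)|<1, x<0.
x=-0.76: |R|=0.4956
x=-2: |R|=0.1429
x=-10: |R|=0.3043
x=-100: |R|=0.4778
θ=2/3≥1/2 ⇒ |1+1/3x|<|1−2/3x| ∀x<0 ⇒ interval (−∞,0).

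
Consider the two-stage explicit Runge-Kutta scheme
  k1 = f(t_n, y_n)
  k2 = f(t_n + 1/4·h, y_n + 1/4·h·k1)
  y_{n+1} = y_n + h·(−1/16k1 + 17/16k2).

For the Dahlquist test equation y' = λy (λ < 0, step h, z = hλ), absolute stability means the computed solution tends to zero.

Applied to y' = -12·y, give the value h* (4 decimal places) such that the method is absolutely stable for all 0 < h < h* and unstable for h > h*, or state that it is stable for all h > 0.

(-3.7647,0); λ=-12 ⇒ h* = (64/17)/12 = 0.3137.

Set f=λy, z=hλ:
  k1=λy_n ⇒ h·k1=z·y_n;  k2=λ(1+1/4z)y_n ⇒ h·k2=z(1+1/4z)y_n
  y_{n+1}/y_n = 1 − 1/16z + 17/16z(1+1/4z) = 1 + z + 17/64z²
  Hence R(z) = 1 + z + 17/64z².

Boundary: |R(x)|=1, x<0.
x=-0.6: |R|=0.4956
R=1: x+17/64x²=0 ⇒ x=−64/17=-3.7647; min R=1−1/(4·17/64)=0.0588>−1
Confirm numerically:
  x=-3.559: |R|=0.80553 <1
  x=-2.447: |R|=0.14351 <1
  x=-1.971: |R|=0.06091 <1
  x=-1.582: |R|=0.08279 <1
  x=-4.330: |R|=1.65018 >1
  x=-3.975: |R|=1.22204 >1
Interval (-3.7647, 0).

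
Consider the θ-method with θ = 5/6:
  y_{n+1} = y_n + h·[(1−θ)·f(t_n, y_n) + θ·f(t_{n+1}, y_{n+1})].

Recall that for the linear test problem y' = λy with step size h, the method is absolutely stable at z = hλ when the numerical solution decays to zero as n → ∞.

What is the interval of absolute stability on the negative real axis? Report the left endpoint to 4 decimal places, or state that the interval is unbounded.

With y'=λy (z=hλ):
  y_{n+1} = y_n + z·[1/6·y_n + 5/6·y_{n+1}] ⇒ (1 − 5/6z)y_{n+1} = (1 + 1/6z)y_n
  Hence R(z) = (1 + 1/6z)/(1 − 5/6z).

Find x<0 with |R(x)|<1.
x=-0.62: |R|=0.5912
x=-2: |R|=0.2500
x=-10: |R|=0.0714
x=-100: |R|=0.1858
θ=5/6≥1/2 ⇒ |1+1/6x|<|1−5/6x| ∀x<0 ⇒ unbounded interval.

(−∞, 0) — no finite endpoint.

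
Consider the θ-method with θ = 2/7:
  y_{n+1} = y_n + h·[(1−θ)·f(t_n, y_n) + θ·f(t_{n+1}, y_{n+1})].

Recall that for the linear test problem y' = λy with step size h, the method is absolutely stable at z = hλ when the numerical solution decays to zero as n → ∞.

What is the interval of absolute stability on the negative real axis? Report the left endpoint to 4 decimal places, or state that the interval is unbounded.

(-4.6667, 0).

With y'=λy (z=hλ):
  y_{n+1} = y_n + z·[5/7·y_n + 2/7·y_{n+1}] ⇒ (1 − 2/7z)y_{n+1} = (1 + 5/7z)y_n
  so R(z) = (1 + 5/7z)/(1 − 2/7z).

Solve |R(x)|<1 on ℝ⁻.
x=-1.21: |R|=0.1008
R=−1: 1+5/7x = −1+2/7x ⇒ -3/7x=2 ⇒ x=2/(-3/7)=-4.6667
Confirm numerically:
  x=-4.489: |R|=0.96664 <1
  x=-3.089: |R|=0.64084 <1
  x=-1.878: |R|=0.22220 <1
  x=-4.972: |R|=1.05406 >1
  x=-4.893: |R|=1.04045 >1
So |R|<1 on (-4.6667, 0).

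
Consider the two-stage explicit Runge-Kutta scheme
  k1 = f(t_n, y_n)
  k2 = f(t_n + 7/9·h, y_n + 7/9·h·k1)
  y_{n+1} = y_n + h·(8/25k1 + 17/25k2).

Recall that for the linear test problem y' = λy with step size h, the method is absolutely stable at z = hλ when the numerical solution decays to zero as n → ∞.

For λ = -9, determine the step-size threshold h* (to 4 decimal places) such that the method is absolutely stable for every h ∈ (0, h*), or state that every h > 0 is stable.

With y'=λy (z=hλ):
  k1=λy_n ⇒ h·k1=z·y_n;  k2=λ(1+7/9z)y_n ⇒ h·k2=z(1+7/9z)y_n
  y_{n+1}/y_n = 1 + 8/25z + 17/25z(1+7/9z) = 1 + z + 119/225z²
  so R(z) = 1 + z + 119/225z².

Find x<0 with |R(x)|<1.
x=-0.91: |R|=0.5280
R=1: x+119/225x²=0 ⇒ x=−225/119=-1.8908; min R=1−1/(4·119/225)=0.5273>−1
Confirm numerically:
  x=-1.843: |R|=0.95345 <1
  x=-1.084: |R|=0.53747 <1
  x=-1.072: |R|=0.53579 <1
  x=-1.036: |R|=0.53165 <1
  x=-2.455: |R|=1.73263 >1
  x=-2.227: |R|=1.39604 >1
Stable set (-1.8908, 0).

(-1.8908,0); λ=-9 ⇒ h* = (225/119)/9 = 0.2101.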